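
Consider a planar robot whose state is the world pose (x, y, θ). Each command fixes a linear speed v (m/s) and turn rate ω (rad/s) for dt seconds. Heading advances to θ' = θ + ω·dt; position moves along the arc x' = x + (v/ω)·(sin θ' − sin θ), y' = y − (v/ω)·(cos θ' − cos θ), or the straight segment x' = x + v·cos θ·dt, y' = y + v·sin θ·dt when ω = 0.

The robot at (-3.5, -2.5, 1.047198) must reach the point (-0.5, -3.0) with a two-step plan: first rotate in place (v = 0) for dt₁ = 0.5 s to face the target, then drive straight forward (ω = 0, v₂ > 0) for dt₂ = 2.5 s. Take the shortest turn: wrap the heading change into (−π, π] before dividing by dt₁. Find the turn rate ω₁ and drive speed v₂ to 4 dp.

ω₁ = -2.4247, v₂ = 1.2166

heading to target = atan2(-3−-2.5, -0.5−-3.5) = -0.1651
Δθ = wrap(-0.1651 − 1.0472) = -1.2123; ω₁ = Δθ/dt₁ = -2.4247
distance = √((-0.5−-3.5)² + (-3−-2.5)²) = 3.0414; v₂ = distance/dt₂ = 1.2166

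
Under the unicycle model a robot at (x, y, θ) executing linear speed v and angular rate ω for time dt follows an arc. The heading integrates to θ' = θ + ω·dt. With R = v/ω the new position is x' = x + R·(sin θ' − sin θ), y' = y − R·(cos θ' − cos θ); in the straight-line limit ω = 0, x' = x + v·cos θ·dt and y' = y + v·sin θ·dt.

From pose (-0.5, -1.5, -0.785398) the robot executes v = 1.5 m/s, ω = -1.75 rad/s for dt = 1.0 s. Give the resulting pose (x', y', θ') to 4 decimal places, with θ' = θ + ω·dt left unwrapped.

θ' = -0.7854 + -1.75·1.0 = -2.5354
R = v/ω = 1.5/-1.75 = -0.8571
x' = -0.5 + -0.8571·(sin -2.5354 − sin -0.7854) = -0.6177
y' = -1.5 − -0.8571·(cos -2.5354 − cos -0.7854) = -2.8105

(-0.6177, -2.8105, -2.5354)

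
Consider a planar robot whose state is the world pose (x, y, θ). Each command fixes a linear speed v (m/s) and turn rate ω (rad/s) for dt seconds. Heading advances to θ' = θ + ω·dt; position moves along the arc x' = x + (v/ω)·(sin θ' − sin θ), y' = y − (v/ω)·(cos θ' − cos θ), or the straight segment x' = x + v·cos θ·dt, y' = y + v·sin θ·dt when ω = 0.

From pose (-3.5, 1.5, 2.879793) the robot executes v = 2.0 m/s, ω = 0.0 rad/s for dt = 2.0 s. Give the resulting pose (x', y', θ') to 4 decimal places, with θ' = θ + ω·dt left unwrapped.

(-7.3637, 2.5353, 2.8798)

θ' = 2.8798 + 0.0·2.0 = 2.8798
ω = 0 → straight: x' = -3.5 + 2.0·cos(2.8798)·2.0 = -7.3637
y' = 1.5 + 2.0·sin(2.8798)·2.0 = 2.5353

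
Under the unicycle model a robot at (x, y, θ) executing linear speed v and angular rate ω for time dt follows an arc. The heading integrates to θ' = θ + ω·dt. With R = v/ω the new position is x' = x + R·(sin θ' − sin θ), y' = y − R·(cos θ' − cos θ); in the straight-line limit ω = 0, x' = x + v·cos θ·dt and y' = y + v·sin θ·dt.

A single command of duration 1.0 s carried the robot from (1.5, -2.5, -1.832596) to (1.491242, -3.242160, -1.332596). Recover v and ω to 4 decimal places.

v = 0.7500, ω = 0.5000

Δθ = -1.332596 − -1.832596 = 0.500000
ω = Δθ/dt = 0.500000/1.0 = 0.5000
R = −Δy/(cos θ' − cos θ) = 1.5000
v = R·ω = 1.5000·0.5000 = 0.7500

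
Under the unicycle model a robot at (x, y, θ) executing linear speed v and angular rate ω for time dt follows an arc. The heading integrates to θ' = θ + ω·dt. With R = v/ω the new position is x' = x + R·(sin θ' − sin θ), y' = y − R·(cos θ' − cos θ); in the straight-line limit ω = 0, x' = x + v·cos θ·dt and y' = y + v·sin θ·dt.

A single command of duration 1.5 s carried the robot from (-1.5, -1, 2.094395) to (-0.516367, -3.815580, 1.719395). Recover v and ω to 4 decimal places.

Δθ = 1.719395 − 2.094395 = -0.375000
ω = Δθ/dt = -0.375000/1.5 = -0.2500
R = −Δy/(cos θ' − cos θ) = 8.0000
v = R·ω = 8.0000·-0.2500 = -2.0000

v = -2.0000, ω = -0.2500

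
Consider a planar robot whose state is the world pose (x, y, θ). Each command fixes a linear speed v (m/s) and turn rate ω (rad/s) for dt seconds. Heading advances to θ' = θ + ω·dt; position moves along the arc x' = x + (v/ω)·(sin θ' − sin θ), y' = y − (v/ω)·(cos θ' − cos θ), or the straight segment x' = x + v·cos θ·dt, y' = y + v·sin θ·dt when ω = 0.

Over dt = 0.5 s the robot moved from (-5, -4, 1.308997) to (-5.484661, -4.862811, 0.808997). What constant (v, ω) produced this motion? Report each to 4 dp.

v = -2.0000, ω = -1.0000

Δθ = 0.808997 − 1.308997 = -0.500000
ω = Δθ/dt = -0.500000/0.5 = -1.0000
R = −Δy/(cos θ' − cos θ) = 2.0000
v = R·ω = 2.0000·-1.0000 = -2.0000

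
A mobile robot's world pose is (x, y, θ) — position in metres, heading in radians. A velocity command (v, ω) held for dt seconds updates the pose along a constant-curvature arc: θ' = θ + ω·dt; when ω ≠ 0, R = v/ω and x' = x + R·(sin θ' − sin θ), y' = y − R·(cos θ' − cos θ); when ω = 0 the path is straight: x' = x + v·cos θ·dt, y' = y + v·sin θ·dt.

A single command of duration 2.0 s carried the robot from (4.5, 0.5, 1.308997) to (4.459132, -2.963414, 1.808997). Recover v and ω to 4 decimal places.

Δθ = 1.808997 − 1.308997 = 0.500000
ω = Δθ/dt = 0.500000/2.0 = 0.2500
R = −Δy/(cos θ' − cos θ) = -7.0000
v = R·ω = -7.0000·0.2500 = -1.7500

v = -1.7500, ω = 0.2500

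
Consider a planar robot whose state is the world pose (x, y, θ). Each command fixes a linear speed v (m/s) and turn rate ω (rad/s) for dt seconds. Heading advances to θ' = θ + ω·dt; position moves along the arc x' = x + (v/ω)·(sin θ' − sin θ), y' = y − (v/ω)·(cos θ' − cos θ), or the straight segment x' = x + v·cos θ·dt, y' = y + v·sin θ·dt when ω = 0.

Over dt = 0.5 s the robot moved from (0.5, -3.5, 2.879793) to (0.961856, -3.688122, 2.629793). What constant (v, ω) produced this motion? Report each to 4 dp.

v = -1.0000, ω = -0.5000

Δθ = 2.629793 − 2.879793 = -0.250000
ω = Δθ/dt = -0.250000/0.5 = -0.5000
R = Δx/(sin θ' − sin θ) = 2.0000
v = R·ω = 2.0000·-0.5000 = -1.0000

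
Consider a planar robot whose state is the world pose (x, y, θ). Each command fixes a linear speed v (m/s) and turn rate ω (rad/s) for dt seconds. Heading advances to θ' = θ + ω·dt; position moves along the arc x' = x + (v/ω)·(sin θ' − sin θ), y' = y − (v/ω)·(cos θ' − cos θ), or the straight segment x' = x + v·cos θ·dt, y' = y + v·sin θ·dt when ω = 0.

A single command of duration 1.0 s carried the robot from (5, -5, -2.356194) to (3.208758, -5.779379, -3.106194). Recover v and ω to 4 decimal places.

Δθ = -3.106194 − -2.356194 = -0.750000
ω = Δθ/dt = -0.750000/1.0 = -0.7500
R = Δx/(sin θ' − sin θ) = -2.6667
v = R·ω = -2.6667·-0.7500 = 2.0000

v = 2.0000, ω = -0.7500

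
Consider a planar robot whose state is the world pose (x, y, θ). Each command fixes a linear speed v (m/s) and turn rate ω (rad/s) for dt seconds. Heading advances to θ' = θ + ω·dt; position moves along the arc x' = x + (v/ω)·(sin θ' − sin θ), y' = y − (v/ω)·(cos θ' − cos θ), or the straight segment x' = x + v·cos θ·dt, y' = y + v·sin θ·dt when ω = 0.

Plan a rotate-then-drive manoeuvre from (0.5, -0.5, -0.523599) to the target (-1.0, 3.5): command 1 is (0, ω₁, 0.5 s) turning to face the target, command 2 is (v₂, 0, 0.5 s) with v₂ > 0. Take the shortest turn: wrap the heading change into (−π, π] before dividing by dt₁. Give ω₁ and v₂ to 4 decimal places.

ω₁ = 4.9063, v₂ = 8.5440

heading to target = atan2(3.5−-0.5, -1−0.5) = 1.9296
Δθ = wrap(1.9296 − -0.5236) = 2.4532; ω₁ = Δθ/dt₁ = 4.9063
distance = √((-1−0.5)² + (3.5−-0.5)²) = 4.2720; v₂ = distance/dt₂ = 8.5440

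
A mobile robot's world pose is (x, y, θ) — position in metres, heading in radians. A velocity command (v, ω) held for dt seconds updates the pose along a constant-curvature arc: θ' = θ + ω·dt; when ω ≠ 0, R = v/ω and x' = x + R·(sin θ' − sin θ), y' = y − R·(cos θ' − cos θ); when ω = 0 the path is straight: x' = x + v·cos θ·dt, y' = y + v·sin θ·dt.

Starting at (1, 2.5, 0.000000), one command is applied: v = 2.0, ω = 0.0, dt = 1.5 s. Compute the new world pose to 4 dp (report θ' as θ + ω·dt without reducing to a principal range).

θ' = 0.0000 + 0.0·1.5 = 0.0000
ω = 0 → straight: x' = 1 + 2.0·cos(0.0000)·1.5 = 4.0000
y' = 2.5 + 2.0·sin(0.0000)·1.5 = 2.5000

(4.0000, 2.5000, 0.0000)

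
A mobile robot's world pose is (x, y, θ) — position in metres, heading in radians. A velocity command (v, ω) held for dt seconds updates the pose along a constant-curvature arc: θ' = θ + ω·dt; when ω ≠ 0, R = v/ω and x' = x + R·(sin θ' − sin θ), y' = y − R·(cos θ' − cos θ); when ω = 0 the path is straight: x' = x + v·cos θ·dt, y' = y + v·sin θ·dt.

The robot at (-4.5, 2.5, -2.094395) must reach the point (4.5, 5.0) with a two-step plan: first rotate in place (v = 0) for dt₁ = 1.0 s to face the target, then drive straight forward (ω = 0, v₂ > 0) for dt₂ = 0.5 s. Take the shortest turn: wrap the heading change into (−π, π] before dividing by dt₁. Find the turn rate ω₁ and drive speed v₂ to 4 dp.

ω₁ = 2.3653, v₂ = 18.6815

heading to target = atan2(5−2.5, 4.5−-4.5) = 0.2709
Δθ = wrap(0.2709 − -2.0944) = 2.3653; ω₁ = Δθ/dt₁ = 2.3653
distance = √((4.5−-4.5)² + (5−2.5)²) = 9.3408; v₂ = distance/dt₂ = 18.6815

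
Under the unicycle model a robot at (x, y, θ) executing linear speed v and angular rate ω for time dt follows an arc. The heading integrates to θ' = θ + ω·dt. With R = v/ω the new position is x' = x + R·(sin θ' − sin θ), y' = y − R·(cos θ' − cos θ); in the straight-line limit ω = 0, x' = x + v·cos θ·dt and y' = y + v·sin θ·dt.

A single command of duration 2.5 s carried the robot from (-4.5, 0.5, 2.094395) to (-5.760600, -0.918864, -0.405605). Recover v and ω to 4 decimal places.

Δθ = -0.405605 − 2.094395 = -2.500000
ω = Δθ/dt = -2.500000/2.5 = -1.0000
R = −Δy/(cos θ' − cos θ) = 1.0000
v = R·ω = 1.0000·-1.0000 = -1.0000

v = -1.0000, ω = -1.0000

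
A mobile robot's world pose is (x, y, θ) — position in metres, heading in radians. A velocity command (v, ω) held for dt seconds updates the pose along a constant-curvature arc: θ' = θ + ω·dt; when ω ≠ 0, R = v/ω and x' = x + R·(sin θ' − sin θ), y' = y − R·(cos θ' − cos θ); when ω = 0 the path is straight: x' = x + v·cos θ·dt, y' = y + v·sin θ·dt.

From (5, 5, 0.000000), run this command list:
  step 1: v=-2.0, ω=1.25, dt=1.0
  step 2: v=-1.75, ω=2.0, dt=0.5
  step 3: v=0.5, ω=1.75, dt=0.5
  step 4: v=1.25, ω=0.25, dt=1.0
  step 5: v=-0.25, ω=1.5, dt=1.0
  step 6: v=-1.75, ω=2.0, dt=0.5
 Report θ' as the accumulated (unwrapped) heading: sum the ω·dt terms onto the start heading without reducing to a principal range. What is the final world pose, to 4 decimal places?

step 1: θ'=1.2500 (R=-1.6000) → pose (3.4816, 3.9045, 1.2500)
step 2: θ'=2.2500 (R=-0.8750) → pose (3.6312, 3.0790, 2.2500)
step 3: θ'=3.1250 (R=0.2857) → pose (3.4136, 3.1852, 3.1250)
step 4: θ'=3.3750 (R=5.0000) → pose (2.1742, 3.0503, 3.3750)
step 5: θ'=4.8750 (R=-0.1667) → pose (2.3001, 3.2394, 4.8750)
step 6: θ'=5.8750 (R=-0.8750) → pose (1.7840, 3.9008, 5.8750)

(1.7840, 3.9008, 5.8750)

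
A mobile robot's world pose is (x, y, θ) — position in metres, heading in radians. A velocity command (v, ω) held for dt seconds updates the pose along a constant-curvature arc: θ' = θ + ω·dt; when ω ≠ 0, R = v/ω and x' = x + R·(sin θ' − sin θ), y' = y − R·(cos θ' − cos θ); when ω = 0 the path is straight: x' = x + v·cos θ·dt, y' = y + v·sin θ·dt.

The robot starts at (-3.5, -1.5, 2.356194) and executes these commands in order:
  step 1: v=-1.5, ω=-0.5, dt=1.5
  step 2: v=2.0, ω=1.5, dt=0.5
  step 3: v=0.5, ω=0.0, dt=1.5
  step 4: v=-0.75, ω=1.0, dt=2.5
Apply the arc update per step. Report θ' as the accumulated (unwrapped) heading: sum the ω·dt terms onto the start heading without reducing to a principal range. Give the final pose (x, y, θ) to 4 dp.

(-2.2706, -1.4514, 4.8562)

step 1: θ'=1.6062 (R=3.0000) → pose (-2.6232, -3.5151, 1.6062)
step 2: θ'=2.3562 (R=1.3333) → pose (-3.0129, -2.6195, 2.3562)
step 3: θ'=2.3562 (straight) → pose (-3.5432, -2.0892, 2.3562)
step 4: θ'=4.8562 (R=-0.7500) → pose (-2.2706, -1.4514, 4.8562)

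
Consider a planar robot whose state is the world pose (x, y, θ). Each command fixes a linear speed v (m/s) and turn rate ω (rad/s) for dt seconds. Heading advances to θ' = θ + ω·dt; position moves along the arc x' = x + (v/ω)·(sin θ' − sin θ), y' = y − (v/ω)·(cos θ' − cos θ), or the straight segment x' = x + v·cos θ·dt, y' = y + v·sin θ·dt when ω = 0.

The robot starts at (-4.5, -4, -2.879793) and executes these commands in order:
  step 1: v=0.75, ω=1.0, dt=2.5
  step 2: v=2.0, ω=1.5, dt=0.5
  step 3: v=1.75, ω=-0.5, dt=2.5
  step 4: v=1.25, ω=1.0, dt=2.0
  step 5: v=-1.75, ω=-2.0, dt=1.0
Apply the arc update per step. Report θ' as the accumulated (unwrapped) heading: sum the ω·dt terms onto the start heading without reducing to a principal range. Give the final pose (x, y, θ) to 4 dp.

(0.9828, -6.3823, -0.8798)

step 1: θ'=-0.3798 (R=0.7500) → pose (-4.5839, -5.4210, -0.3798)
step 2: θ'=0.3702 (R=1.3333) → pose (-3.6072, -5.4257, 0.3702)
step 3: θ'=-0.8798 (R=-3.5000) → pose (0.3562, -6.4580, -0.8798)
step 4: θ'=1.1202 (R=1.2500) → pose (2.4447, -6.2057, 1.1202)
step 5: θ'=-0.8798 (R=0.8750) → pose (0.9828, -6.3823, -0.8798)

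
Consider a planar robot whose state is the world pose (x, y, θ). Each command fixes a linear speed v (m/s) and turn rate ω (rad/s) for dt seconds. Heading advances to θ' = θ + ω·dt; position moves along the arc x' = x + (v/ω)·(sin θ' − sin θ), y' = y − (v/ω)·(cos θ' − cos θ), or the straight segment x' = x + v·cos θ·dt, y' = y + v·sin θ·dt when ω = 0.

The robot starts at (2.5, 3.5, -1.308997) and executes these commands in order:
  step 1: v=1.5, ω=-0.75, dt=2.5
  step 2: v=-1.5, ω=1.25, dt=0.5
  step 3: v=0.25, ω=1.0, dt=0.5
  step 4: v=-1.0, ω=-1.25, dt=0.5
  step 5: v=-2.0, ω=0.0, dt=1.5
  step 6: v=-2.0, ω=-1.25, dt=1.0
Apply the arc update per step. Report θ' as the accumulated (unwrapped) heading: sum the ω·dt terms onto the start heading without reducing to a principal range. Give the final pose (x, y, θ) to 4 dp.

(6.0018, 2.4454, -3.9340)

step 1: θ'=-3.1840 (R=-2.0000) → pose (0.4834, 0.9842, -3.1840)
step 2: θ'=-2.5590 (R=-1.2000) → pose (1.1945, 1.1810, -2.5590)
step 3: θ'=-2.0590 (R=0.2500) → pose (1.1112, 1.0895, -2.0590)
step 4: θ'=-2.6840 (R=0.8000) → pose (1.4643, 1.4320, -2.6840)
step 5: θ'=-2.6840 (straight) → pose (4.1557, 2.7574, -2.6840)
step 6: θ'=-3.9340 (R=1.6000) → pose (6.0018, 2.4454, -3.9340)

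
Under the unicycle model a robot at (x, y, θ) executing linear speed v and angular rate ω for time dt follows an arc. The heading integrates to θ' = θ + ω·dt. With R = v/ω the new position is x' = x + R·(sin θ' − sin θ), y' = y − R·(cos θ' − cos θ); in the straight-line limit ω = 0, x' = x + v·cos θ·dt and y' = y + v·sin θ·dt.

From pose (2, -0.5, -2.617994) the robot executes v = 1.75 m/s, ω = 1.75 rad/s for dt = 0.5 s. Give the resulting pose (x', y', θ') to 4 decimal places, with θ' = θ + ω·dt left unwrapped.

θ' = -2.6180 + 1.75·0.5 = -1.7430
R = v/ω = 1.75/1.75 = 1.0000
x' = 2 + 1.0000·(sin -1.7430 − sin -2.6180) = 1.5148
y' = -0.5 − 1.0000·(cos -1.7430 − cos -2.6180) = -1.1947

(1.5148, -1.1947, -1.7430)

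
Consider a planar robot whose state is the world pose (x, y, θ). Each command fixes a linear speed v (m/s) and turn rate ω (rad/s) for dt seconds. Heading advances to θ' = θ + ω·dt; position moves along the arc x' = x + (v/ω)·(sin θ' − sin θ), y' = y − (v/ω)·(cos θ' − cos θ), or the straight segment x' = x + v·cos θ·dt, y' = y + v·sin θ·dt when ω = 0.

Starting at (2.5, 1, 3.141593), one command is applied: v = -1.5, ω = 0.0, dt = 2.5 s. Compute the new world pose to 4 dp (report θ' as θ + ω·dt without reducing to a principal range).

θ' = 3.1416 + 0.0·2.5 = 3.1416
ω = 0 → straight: x' = 2.5 + -1.5·cos(3.1416)·2.5 = 6.2500
y' = 1 + -1.5·sin(3.1416)·2.5 = 1.0000

(6.2500, 1.0000, 3.1416)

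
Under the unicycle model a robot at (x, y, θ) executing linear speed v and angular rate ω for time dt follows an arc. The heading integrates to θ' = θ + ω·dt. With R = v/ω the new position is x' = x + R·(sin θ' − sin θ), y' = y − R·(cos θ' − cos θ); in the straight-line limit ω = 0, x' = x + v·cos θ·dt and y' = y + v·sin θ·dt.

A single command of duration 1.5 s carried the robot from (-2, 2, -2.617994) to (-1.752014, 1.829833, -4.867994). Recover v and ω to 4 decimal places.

Δθ = -4.867994 − -2.617994 = -2.250000
ω = Δθ/dt = -2.250000/1.5 = -1.5000
R = Δx/(sin θ' − sin θ) = 0.1667
v = R·ω = 0.1667·-1.5000 = -0.2500

v = -0.2500, ω = -1.5000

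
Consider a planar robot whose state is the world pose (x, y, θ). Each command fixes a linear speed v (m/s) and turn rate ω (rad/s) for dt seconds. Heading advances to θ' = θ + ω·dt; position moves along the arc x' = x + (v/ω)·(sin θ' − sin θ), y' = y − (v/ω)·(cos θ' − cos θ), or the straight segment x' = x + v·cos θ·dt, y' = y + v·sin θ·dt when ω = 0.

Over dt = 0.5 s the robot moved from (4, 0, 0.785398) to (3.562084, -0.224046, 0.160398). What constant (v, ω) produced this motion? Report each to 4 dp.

v = -1.0000, ω = -1.2500

Δθ = 0.160398 − 0.785398 = -0.625000
ω = Δθ/dt = -0.625000/0.5 = -1.2500
R = Δx/(sin θ' − sin θ) = 0.8000
v = R·ω = 0.8000·-1.2500 = -1.0000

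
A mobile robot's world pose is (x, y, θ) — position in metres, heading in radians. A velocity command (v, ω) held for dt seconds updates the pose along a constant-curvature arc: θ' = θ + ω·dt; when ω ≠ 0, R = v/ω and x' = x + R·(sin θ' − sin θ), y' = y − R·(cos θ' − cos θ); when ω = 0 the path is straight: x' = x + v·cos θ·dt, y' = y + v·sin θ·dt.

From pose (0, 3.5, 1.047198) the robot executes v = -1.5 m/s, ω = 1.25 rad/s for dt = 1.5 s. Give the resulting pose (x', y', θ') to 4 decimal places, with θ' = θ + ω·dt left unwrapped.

(0.7781, 1.7288, 2.9222)

θ' = 1.0472 + 1.25·1.5 = 2.9222
R = v/ω = -1.5/1.25 = -1.2000
x' = 0 + -1.2000·(sin 2.9222 − sin 1.0472) = 0.7781
y' = 3.5 − -1.2000·(cos 2.9222 − cos 1.0472) = 1.7288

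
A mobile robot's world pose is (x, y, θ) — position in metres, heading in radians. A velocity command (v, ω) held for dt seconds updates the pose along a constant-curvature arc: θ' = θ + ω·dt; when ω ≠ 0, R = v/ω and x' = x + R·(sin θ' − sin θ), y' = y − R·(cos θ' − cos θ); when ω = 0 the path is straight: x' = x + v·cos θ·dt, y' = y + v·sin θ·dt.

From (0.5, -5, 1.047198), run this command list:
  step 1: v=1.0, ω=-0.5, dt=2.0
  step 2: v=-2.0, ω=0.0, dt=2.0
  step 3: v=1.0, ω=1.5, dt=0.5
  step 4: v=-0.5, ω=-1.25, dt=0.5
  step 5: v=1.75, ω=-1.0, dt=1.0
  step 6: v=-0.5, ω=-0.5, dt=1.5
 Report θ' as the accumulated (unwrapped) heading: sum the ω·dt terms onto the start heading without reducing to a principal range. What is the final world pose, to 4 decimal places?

step 1: θ'=0.0472 (R=-2.0000) → pose (2.1377, -4.0022, 0.0472)
step 2: θ'=0.0472 (straight) → pose (-1.8579, -4.1909, 0.0472)
step 3: θ'=0.7972 (R=0.6667) → pose (-1.4124, -3.9908, 0.7972)
step 4: θ'=0.1722 (R=0.4000) → pose (-1.6300, -4.1054, 0.1722)
step 5: θ'=-0.8278 (R=-1.7500) → pose (-0.0414, -4.6457, -0.8278)
step 6: θ'=-1.5778 (R=1.0000) → pose (-0.3049, -3.9622, -1.5778)

(-0.3049, -3.9622, -1.5778)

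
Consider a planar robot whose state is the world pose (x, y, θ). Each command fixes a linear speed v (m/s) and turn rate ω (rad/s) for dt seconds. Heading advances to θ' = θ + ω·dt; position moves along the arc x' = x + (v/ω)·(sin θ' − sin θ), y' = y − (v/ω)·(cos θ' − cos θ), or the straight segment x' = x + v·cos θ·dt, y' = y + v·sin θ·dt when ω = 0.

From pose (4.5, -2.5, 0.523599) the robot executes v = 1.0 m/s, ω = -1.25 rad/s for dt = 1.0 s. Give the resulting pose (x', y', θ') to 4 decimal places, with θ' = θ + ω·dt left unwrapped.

θ' = 0.5236 + -1.25·1.0 = -0.7264
R = v/ω = 1.0/-1.25 = -0.8000
x' = 4.5 + -0.8000·(sin -0.7264 − sin 0.5236) = 5.4313
y' = -2.5 − -0.8000·(cos -0.7264 − cos 0.5236) = -2.5948

(5.4313, -2.5948, -0.7264)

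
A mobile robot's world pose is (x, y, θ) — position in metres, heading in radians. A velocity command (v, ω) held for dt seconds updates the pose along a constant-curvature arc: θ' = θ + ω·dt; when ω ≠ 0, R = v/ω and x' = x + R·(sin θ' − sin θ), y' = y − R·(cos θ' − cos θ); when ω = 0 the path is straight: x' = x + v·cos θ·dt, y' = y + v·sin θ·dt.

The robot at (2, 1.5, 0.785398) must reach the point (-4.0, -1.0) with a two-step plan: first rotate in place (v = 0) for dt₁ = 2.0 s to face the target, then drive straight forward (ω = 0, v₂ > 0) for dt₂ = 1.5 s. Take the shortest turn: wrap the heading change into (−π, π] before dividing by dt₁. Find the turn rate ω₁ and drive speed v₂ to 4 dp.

heading to target = atan2(-1−1.5, -4−2) = -2.7468
Δθ = wrap(-2.7468 − 0.7854) = 2.7510; ω₁ = Δθ/dt₁ = 1.3755
distance = √((-4−2)² + (-1−1.5)²) = 6.5000; v₂ = distance/dt₂ = 4.3333

ω₁ = 1.3755, v₂ = 4.3333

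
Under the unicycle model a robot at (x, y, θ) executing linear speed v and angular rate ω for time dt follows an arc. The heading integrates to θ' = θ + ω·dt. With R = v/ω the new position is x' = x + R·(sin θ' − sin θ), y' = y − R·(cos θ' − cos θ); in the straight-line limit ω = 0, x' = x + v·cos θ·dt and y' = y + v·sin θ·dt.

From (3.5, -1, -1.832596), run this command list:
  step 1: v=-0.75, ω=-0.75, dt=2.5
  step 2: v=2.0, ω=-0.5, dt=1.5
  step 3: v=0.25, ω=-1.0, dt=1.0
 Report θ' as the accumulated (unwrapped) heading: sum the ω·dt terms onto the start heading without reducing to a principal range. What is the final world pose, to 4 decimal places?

(3.3346, 2.1858, -5.4576)

step 1: θ'=-3.7076 (R=1.0000) → pose (5.0022, -0.4148, -3.7076)
step 2: θ'=-4.4576 (R=-4.0000) → pose (3.2764, 1.9533, -4.4576)
step 3: θ'=-5.4576 (R=-0.2500) → pose (3.3346, 2.1858, -5.4576)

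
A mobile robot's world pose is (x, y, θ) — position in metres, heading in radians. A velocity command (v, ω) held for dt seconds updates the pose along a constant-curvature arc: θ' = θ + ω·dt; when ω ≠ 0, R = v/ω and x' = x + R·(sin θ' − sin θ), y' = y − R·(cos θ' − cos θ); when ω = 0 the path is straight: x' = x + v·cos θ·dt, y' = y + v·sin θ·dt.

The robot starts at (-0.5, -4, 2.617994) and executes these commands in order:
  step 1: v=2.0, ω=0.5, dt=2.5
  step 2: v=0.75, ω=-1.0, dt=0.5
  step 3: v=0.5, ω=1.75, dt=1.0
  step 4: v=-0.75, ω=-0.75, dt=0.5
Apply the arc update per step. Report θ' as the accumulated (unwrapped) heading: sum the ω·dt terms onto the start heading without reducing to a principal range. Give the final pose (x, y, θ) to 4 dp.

(-5.7656, -4.6712, 4.7430)

step 1: θ'=3.8680 (R=4.0000) → pose (-5.1567, -4.4738, 3.8680)
step 2: θ'=3.3680 (R=-0.7500) → pose (-5.4865, -4.6440, 3.3680)
step 3: θ'=5.1180 (R=0.2857) → pose (-5.6849, -5.0352, 5.1180)
step 4: θ'=4.7430 (R=1.0000) → pose (-5.7656, -4.6712, 4.7430)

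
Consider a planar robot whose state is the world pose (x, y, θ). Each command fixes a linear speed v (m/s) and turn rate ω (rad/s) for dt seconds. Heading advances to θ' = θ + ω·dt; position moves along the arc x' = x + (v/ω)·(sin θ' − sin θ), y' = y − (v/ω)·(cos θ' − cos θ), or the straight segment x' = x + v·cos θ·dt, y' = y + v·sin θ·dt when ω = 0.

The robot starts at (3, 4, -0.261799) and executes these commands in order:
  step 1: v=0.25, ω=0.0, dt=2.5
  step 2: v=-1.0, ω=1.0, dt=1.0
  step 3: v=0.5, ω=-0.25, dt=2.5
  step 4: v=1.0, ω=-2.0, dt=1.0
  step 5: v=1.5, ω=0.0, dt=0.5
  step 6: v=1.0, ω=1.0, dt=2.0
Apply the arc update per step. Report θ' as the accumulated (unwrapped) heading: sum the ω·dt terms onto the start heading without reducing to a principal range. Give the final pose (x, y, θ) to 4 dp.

(5.1540, 1.4504, 0.1132)

step 1: θ'=-0.2618 (straight) → pose (3.6037, 3.8382, -0.2618)
step 2: θ'=0.7382 (R=-1.0000) → pose (2.6719, 3.6120, 0.7382)
step 3: θ'=0.1132 (R=-2.0000) → pose (3.7919, 4.1198, 0.1132)
step 4: θ'=-1.8868 (R=-0.5000) → pose (4.3236, 3.4676, -1.8868)
step 5: θ'=-1.8868 (straight) → pose (4.0906, 2.7548, -1.8868)
step 6: θ'=0.1132 (R=1.0000) → pose (5.1540, 1.4504, 0.1132)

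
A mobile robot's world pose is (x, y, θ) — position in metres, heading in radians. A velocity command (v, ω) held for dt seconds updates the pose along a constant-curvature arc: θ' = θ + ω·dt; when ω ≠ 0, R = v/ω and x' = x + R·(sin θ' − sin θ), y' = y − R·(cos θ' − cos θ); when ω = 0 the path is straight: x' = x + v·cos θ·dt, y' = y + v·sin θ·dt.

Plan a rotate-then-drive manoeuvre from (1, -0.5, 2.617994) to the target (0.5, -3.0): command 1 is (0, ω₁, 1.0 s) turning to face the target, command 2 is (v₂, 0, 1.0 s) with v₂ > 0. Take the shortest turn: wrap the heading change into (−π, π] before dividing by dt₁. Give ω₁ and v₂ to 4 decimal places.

heading to target = atan2(-3−-0.5, 0.5−1) = -1.7682
Δθ = wrap(-1.7682 − 2.6180) = 1.8970; ω₁ = Δθ/dt₁ = 1.8970
distance = √((0.5−1)² + (-3−-0.5)²) = 2.5495; v₂ = distance/dt₂ = 2.5495

ω₁ = 1.8970, v₂ = 2.5495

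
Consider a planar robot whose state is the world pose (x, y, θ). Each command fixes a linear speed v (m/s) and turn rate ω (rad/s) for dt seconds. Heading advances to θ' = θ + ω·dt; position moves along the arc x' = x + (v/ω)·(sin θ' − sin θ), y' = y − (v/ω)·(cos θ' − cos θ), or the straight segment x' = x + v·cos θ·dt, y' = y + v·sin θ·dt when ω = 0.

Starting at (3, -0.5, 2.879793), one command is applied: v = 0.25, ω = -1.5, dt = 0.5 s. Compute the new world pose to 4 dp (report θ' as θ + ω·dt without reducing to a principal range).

(2.9018, -0.4274, 2.1298)

θ' = 2.8798 + -1.5·0.5 = 2.1298
R = v/ω = 0.25/-1.5 = -0.1667
x' = 3 + -0.1667·(sin 2.1298 − sin 2.8798) = 2.9018
y' = -0.5 − -0.1667·(cos 2.1298 − cos 2.8798) = -0.4274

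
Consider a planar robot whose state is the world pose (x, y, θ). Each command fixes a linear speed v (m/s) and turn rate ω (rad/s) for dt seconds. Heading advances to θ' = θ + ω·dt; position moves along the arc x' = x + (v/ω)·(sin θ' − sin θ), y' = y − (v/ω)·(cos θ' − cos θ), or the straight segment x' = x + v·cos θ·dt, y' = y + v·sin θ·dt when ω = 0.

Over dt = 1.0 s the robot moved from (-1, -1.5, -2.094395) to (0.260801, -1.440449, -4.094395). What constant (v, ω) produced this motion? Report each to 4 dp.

v = -1.5000, ω = -2.0000

Δθ = -4.094395 − -2.094395 = -2.000000
ω = Δθ/dt = -2.000000/1.0 = -2.0000
R = Δx/(sin θ' − sin θ) = 0.7500
v = R·ω = 0.7500·-2.0000 = -1.5000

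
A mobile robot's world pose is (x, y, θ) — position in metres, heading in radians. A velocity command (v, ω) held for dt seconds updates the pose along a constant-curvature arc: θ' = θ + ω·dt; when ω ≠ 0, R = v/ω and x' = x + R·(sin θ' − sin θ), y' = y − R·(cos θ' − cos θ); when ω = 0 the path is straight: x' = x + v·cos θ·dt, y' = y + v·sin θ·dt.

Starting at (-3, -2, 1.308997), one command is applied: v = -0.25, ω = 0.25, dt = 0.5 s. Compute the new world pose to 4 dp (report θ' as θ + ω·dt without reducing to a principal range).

θ' = 1.3090 + 0.25·0.5 = 1.4340
R = v/ω = -0.25/0.25 = -1.0000
x' = -3 + -1.0000·(sin 1.4340 − sin 1.3090) = -3.0247
y' = -2 − -1.0000·(cos 1.4340 − cos 1.3090) = -2.1224

(-3.0247, -2.1224, 1.4340)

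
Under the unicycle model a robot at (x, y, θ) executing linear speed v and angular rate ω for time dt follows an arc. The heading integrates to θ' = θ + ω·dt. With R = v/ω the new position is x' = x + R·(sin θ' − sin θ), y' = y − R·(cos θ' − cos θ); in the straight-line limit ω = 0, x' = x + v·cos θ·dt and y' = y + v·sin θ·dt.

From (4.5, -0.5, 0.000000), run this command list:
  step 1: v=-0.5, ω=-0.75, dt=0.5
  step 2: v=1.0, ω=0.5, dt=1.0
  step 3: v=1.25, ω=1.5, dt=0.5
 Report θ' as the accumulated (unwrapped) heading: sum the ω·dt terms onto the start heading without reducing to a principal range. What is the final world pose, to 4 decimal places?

(5.7734, -0.2844, 0.8750)

step 1: θ'=-0.3750 (R=0.6667) → pose (4.2558, -0.4537, -0.3750)
step 2: θ'=0.1250 (R=2.0000) → pose (5.2377, -0.5771, 0.1250)
step 3: θ'=0.8750 (R=0.8333) → pose (5.7734, -0.2844, 0.8750)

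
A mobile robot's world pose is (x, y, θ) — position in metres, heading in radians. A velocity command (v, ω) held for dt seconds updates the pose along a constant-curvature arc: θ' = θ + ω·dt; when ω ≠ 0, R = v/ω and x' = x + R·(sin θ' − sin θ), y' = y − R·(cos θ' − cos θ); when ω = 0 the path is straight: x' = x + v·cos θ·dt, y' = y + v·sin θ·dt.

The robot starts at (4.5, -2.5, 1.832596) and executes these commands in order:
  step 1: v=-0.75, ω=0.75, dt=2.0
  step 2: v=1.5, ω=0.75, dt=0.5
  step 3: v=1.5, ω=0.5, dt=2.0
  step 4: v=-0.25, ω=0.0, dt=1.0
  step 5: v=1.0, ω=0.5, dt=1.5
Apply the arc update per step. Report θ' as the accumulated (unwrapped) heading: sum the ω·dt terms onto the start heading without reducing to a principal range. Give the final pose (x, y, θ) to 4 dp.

step 1: θ'=3.3326 (R=-1.0000) → pose (5.6558, -3.2230, 3.3326)
step 2: θ'=3.7076 (R=2.0000) → pose (4.9629, -3.4985, 3.7076)
step 3: θ'=4.7076 (R=3.0000) → pose (3.5718, -6.0163, 4.7076)
step 4: θ'=4.7076 (straight) → pose (3.5730, -5.7663, 4.7076)
step 5: θ'=5.4576 (R=2.0000) → pose (4.1030, -7.1321, 5.4576)

(4.1030, -7.1321, 5.4576)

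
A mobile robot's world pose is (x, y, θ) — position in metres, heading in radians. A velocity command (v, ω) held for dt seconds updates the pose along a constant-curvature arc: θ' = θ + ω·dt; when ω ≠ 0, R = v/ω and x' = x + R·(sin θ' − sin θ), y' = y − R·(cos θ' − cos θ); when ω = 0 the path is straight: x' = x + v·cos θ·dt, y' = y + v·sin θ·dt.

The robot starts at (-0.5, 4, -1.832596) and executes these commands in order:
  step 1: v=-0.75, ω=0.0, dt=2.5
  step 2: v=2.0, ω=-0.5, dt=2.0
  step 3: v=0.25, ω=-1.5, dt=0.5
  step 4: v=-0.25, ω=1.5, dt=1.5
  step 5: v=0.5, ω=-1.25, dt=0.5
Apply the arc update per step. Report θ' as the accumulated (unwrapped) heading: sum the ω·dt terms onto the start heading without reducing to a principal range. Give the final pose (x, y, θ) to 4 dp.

step 1: θ'=-1.8326 (straight) → pose (-0.0147, 5.8111, -1.8326)
step 2: θ'=-2.8326 (R=-4.0000) → pose (-2.6620, 3.0358, -2.8326)
step 3: θ'=-3.5826 (R=-0.1667) → pose (-2.7838, 3.0439, -3.5826)
step 4: θ'=-1.3326 (R=-0.1667) → pose (-2.5507, 3.2339, -1.3326)
step 5: θ'=-1.9576 (R=-0.4000) → pose (-2.5690, 2.9887, -1.9576)

(-2.5690, 2.9887, -1.9576)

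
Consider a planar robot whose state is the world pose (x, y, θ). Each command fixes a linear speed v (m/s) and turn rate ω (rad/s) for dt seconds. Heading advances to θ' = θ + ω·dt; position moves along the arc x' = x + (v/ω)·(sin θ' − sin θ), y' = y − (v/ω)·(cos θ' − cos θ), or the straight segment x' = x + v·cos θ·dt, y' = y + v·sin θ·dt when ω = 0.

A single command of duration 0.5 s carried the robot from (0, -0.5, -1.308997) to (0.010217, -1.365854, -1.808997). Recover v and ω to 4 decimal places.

Δθ = -1.808997 − -1.308997 = -0.500000
ω = Δθ/dt = -0.500000/0.5 = -1.0000
R = −Δy/(cos θ' − cos θ) = -1.7500
v = R·ω = -1.7500·-1.0000 = 1.7500

v = 1.7500, ω = -1.0000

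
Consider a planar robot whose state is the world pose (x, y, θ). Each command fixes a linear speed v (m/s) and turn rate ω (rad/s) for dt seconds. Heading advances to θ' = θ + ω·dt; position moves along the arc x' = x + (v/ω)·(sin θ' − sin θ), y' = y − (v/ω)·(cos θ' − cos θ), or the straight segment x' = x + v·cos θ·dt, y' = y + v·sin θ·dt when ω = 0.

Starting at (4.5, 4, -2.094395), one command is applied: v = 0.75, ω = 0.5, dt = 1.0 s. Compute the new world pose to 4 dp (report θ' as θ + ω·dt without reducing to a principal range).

θ' = -2.0944 + 0.5·1.0 = -1.5944
R = v/ω = 0.75/0.5 = 1.5000
x' = 4.5 + 1.5000·(sin -1.5944 − sin -2.0944) = 4.2995
y' = 4 − 1.5000·(cos -1.5944 − cos -2.0944) = 3.2854

(4.2995, 3.2854, -1.5944)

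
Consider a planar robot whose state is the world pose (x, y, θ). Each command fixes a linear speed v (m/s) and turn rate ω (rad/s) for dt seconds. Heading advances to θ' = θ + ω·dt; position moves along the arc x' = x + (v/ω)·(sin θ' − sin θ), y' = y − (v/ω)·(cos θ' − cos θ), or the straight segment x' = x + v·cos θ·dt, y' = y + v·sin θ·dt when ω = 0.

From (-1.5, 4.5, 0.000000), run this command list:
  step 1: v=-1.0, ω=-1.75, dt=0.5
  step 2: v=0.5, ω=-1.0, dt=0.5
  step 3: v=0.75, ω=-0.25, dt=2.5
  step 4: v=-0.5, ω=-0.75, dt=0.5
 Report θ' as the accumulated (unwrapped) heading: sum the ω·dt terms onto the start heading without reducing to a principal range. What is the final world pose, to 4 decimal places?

(-1.9030, 2.8526, -2.3750)

step 1: θ'=-0.8750 (R=0.5714) → pose (-1.9386, 4.7051, -0.8750)
step 2: θ'=-1.3750 (R=-0.5000) → pose (-1.8319, 4.4819, -1.3750)
step 3: θ'=-2.0000 (R=-3.0000) → pose (-2.0467, 2.6498, -2.0000)
step 4: θ'=-2.3750 (R=0.6667) → pose (-1.9030, 2.8526, -2.3750)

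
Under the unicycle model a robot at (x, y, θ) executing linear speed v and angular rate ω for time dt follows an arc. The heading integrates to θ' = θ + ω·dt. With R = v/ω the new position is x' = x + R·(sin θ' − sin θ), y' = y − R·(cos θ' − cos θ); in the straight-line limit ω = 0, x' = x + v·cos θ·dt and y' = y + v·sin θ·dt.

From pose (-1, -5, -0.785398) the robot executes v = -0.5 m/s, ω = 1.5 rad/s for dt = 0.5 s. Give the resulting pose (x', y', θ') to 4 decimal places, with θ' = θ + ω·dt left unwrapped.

(-1.2239, -4.9026, -0.0354)

θ' = -0.7854 + 1.5·0.5 = -0.0354
R = v/ω = -0.5/1.5 = -0.3333
x' = -1 + -0.3333·(sin -0.0354 − sin -0.7854) = -1.2239
y' = -5 − -0.3333·(cos -0.0354 − cos -0.7854) = -4.9026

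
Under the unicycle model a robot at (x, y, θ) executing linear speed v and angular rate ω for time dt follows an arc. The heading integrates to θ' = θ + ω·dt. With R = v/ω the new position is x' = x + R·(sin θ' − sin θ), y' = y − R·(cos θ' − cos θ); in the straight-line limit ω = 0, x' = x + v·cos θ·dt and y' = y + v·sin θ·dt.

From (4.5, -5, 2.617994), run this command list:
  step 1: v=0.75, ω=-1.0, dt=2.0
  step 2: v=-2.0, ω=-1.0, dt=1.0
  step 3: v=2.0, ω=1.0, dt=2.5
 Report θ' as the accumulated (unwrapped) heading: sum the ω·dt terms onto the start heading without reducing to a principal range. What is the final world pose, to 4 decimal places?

(4.9896, -1.0685, 2.1180)

step 1: θ'=0.6180 (R=-0.7500) → pose (4.4404, -3.7392, 0.6180)
step 2: θ'=-0.3820 (R=2.0000) → pose (2.5361, -3.9650, -0.3820)
step 3: θ'=2.1180 (R=2.0000) → pose (4.9896, -1.0685, 2.1180)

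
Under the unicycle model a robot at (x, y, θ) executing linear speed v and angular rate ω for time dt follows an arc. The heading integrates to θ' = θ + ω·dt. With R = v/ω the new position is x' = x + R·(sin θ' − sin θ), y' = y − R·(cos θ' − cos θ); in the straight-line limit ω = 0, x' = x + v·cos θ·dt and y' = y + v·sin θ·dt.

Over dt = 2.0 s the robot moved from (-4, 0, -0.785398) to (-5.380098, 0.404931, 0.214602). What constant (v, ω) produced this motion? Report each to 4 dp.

Δθ = 0.214602 − -0.785398 = 1.000000
ω = Δθ/dt = 1.000000/2.0 = 0.5000
R = Δx/(sin θ' − sin θ) = -1.5000
v = R·ω = -1.5000·0.5000 = -0.7500

v = -0.7500, ω = 0.5000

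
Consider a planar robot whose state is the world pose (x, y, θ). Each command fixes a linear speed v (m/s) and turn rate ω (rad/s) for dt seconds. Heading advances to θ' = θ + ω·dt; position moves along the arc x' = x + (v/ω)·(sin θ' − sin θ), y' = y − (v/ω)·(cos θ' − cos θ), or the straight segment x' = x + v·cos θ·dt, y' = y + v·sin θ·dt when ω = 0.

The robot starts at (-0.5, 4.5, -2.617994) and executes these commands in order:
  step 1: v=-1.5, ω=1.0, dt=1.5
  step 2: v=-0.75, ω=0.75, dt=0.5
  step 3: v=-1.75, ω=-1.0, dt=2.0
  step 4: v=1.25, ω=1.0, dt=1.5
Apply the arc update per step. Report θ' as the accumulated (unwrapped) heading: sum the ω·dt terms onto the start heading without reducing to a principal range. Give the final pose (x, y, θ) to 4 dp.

step 1: θ'=-1.1180 (R=-1.5000) → pose (0.0988, 6.4553, -1.1180)
step 2: θ'=-0.7430 (R=-1.0000) → pose (-0.1239, 6.7542, -0.7430)
step 3: θ'=-2.7430 (R=1.7500) → pose (0.3808, 9.6558, -2.7430)
step 4: θ'=-1.2430 (R=1.2500) → pose (-0.3175, 8.1014, -1.2430)

(-0.3175, 8.1014, -1.2430)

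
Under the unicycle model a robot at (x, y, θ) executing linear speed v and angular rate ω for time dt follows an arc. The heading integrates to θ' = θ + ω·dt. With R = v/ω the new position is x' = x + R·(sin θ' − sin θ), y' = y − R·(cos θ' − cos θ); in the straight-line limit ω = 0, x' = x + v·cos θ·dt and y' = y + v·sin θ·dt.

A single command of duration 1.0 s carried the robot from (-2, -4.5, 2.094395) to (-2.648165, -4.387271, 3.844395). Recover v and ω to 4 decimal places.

v = 0.7500, ω = 1.7500

Δθ = 3.844395 − 2.094395 = 1.750000
ω = Δθ/dt = 1.750000/1.0 = 1.7500
R = Δx/(sin θ' − sin θ) = 0.4286
v = R·ω = 0.4286·1.7500 = 0.7500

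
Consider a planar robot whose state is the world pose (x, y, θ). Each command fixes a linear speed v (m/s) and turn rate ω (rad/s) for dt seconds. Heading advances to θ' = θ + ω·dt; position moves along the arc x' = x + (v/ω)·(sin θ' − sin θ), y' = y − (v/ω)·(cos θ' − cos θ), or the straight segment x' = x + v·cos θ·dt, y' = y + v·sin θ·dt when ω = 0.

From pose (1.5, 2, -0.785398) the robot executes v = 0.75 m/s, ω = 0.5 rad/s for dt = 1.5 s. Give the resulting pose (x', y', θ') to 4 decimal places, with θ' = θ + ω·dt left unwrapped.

(2.5076, 1.5616, -0.0354)

θ' = -0.7854 + 0.5·1.5 = -0.0354
R = v/ω = 0.75/0.5 = 1.5000
x' = 1.5 + 1.5000·(sin -0.0354 − sin -0.7854) = 2.5076
y' = 2 − 1.5000·(cos -0.0354 − cos -0.7854) = 1.5616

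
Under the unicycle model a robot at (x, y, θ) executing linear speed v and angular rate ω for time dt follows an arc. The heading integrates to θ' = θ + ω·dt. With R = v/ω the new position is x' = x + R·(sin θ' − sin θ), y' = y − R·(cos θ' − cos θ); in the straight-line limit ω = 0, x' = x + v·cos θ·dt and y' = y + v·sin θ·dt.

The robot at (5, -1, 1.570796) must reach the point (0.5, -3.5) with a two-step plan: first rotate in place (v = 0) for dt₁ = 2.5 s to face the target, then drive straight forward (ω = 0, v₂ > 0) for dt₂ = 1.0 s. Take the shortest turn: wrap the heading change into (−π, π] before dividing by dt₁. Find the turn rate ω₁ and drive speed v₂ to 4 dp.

heading to target = atan2(-3.5−-1, 0.5−5) = -2.6345
Δθ = wrap(-2.6345 − 1.5708) = 2.0779; ω₁ = Δθ/dt₁ = 0.8312
distance = √((0.5−5)² + (-3.5−-1)²) = 5.1478; v₂ = distance/dt₂ = 5.1478

ω₁ = 0.8312, v₂ = 5.1478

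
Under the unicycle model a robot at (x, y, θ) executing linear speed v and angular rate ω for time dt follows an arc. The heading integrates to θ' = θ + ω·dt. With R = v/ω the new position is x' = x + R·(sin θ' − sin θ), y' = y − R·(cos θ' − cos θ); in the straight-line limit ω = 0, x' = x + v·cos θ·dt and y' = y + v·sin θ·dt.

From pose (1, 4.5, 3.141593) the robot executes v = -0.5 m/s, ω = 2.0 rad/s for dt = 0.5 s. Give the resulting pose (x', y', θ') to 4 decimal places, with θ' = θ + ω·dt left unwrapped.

θ' = 3.1416 + 2.0·0.5 = 4.1416
R = v/ω = -0.5/2.0 = -0.2500
x' = 1 + -0.2500·(sin 4.1416 − sin 3.1416) = 1.2104
y' = 4.5 − -0.2500·(cos 4.1416 − cos 3.1416) = 4.6149

(1.2104, 4.6149, 4.1416)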